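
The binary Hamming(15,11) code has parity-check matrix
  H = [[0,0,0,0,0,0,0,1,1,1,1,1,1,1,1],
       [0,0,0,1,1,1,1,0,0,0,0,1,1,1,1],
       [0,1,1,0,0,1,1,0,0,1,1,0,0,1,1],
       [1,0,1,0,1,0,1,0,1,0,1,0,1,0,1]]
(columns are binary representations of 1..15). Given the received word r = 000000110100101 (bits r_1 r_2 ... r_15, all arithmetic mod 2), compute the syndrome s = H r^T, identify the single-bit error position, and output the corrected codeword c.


s = (0, 1, 1, 1)^T, error position = 7, corrected codeword c = 000000010100101

Compute s = H r^T mod 2 one row at a time:
  s_1 = 1 + 0 + 1 + 0 + 0 + 1 + 0 + 1 = 4 ≡ 0 (mod 2).
  s_2 = 0 + 0 + 0 + 1 + 0 + 1 + 0 + 1 = 3 ≡ 1 (mod 2).
  s_3 = 0 + 0 + 0 + 1 + 1 + 0 + 0 + 1 = 3 ≡ 1 (mod 2).
  s_4 = 0 + 0 + 0 + 1 + 0 + 0 + 1 + 1 = 3 ≡ 1 (mod 2).
s = (0, 1, 1, 1)^T — this equals column 7 of H (binary 0111), so error is at position 7.
Correct: flip bit 7 of r = 000000110100101 to get c = 000000010100101.


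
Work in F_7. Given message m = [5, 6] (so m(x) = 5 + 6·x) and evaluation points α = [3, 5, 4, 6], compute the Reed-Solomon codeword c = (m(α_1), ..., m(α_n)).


c = [2, 0, 1, 6]

Message polynomial: m(x) = 5 + 6·x (mod 7).
For each evaluation point α_i, compute m(α_i) mod 7:
  α_1 = 3: Horner steps 6 → 2, so m(3) = 2.
  α_2 = 5: Horner steps 6 → 0, so m(5) = 0.
  α_3 = 4: Horner steps 6 → 1, so m(4) = 1.
  α_4 = 6: Horner steps 6 → 6, so m(6) = 6.
Codeword c = [2, 0, 1, 6] ∈ F_7^4.


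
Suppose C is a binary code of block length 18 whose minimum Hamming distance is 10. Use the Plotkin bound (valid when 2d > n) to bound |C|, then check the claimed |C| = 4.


Plotkin bound M ≤ 10; given |C| = 4 ≤ bound (satisfied).

Check applicability: 2d = 20, n = 18.
2d − n = 2 > 0, so Plotkin applies.
Compute d/(2d−n) = 10/2 ≈ 5.0000.
⌊d/(2d−n)⌋ = 5.
Plotkin bound: M ≤ 2·5 = 10.
Given |C| = 4, check: satisfied.
This |C| is below the Plotkin bound.


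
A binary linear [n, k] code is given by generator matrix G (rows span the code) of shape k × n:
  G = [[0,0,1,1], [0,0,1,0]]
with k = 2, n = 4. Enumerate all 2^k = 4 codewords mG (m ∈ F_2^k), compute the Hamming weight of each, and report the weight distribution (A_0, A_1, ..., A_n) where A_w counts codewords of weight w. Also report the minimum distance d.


Weight distribution: A_0 = 1, A_1 = 2, A_2 = 1. Minimum distance d = 1.

Enumerate all 2^2 = 4 messages m ∈ F_2^2.
For each, compute codeword c = mG in F_2^4, then tally its weight.
  m = 00 → c = 0000, weight = 0.
  m = 10 → c = 0011, weight = 2.
  m = 01 → c = 0010, weight = 1.
  m = 11 → c = 0001, weight = 1.
Tally weights:
  weight 0: 1 codewords.
  weight 1: 2 codewords.
  weight 2: 1 codewords.
Minimum distance d = smallest w > 0 with A_w > 0 = 1.
Sanity: Σ A_w = 4 = 2^2 = 4 ✓.


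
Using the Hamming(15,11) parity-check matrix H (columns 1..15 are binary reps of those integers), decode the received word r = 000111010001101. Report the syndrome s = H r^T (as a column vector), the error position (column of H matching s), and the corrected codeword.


s = (0, 0, 0, 1)^T, error position = 1, corrected codeword c = 100111010001101

Compute s = H r^T mod 2 one row at a time:
  s_1 = 1 + 0 + 0 + 0 + 1 + 1 + 0 + 1 = 4 ≡ 0 (mod 2).
  s_2 = 1 + 1 + 1 + 0 + 1 + 1 + 0 + 1 = 6 ≡ 0 (mod 2).
  s_3 = 0 + 0 + 1 + 0 + 0 + 0 + 0 + 1 = 2 ≡ 0 (mod 2).
  s_4 = 0 + 0 + 1 + 0 + 0 + 0 + 1 + 1 = 3 ≡ 1 (mod 2).
s = (0, 0, 0, 1)^T — this equals column 1 of H (binary 0001), so error is at position 1.
Correct: flip bit 1 of r = 000111010001101 to get c = 100111010001101.


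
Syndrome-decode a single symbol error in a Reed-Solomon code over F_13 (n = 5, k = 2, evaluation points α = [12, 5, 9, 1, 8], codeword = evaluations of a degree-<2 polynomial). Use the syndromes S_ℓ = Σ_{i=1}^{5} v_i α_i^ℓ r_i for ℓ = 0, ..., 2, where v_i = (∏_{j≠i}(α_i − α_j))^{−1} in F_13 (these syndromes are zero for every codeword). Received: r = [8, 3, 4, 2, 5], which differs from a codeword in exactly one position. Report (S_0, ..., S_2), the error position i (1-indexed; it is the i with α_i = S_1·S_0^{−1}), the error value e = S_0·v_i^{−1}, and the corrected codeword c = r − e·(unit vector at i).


S = (4, 6, 9), error at position 5, error magnitude e = 11, c = [8, 3, 4, 2, 7].

Step 1: column multipliers v_i = (∏_{j≠i}(α_i − α_j))^{−1} mod 13.
  i = 1 (α = 12): (12−5)(12−9)(12−1)(12−8) = 7·3·11·4 = 924 ≡ 1, so v_1 = 1^{−1} = 1 (mod 13).
  i = 2 (α = 5): (5−12)(5−9)(5−1)(5−8) = (−7)·(−4)·4·(−3) = −336 ≡ 2, so v_2 = 2^{−1} = 7 (mod 13).
  i = 3 (α = 9): (9−12)(9−5)(9−1)(9−8) = (−3)·4·8·1 = −96 ≡ 8, so v_3 = 8^{−1} = 5 (mod 13).
  i = 4 (α = 1): (1−12)(1−5)(1−9)(1−8) = (−11)·(−4)·(−8)·(−7) = 2464 ≡ 7, so v_4 = 7^{−1} = 2 (mod 13).
  i = 5 (α = 8): (8−12)(8−5)(8−9)(8−1) = (−4)·3·(−1)·7 = 84 ≡ 6, so v_5 = 6^{−1} = 11 (mod 13).
  v = [1, 7, 5, 2, 11].
Step 2: syndromes of r = [8, 3, 4, 2, 5] (all sums mod 13).
  S_0 = Σ v_i r_i = 1·8 + 7·3 + 5·4 + 2·2 + 11·5 = 108 ≡ 4.
  S_1 = Σ v_i α_i r_i = 1·12·8 + 7·5·3 + 5·9·4 + 2·1·2 + 11·8·5 = 825 ≡ 6.
  α_i^2 mod 13 = [1, 12, 3, 1, 12].
  S_2 = Σ v_i α_i^2 r_i = 1·1·8 + 7·12·3 + 5·3·4 + 2·1·2 + 11·12·5 = 984 ≡ 9.
  S = (4, 6, 9) ≠ 0, so r is not a codeword (an error is present).
Step 3: locate the error. For a single error e at position i, S_ℓ = v_i·e·α_i^ℓ, so α_err = S_1/S_0.
  S_0^{−1} = 4^{−1} = 10 (mod 13), so α_err = 6·10 = 60 ≡ 8 = α_5. Error position i = 5.
  Consistency check: S_2/S_1 = 9·11 = 99 ≡ 8 = α_err ✓ (single-error assumption holds).
Step 4: error magnitude e = S_0/v_5 = S_0·∏_{j≠5}(α_5 − α_j) = 4·6 = 24 ≡ 11 (mod 13).
Step 5: correct position 5: c_5 = r_5 − e = 5 − 11 ≡ 7 (mod 13). Hence c = [8, 3, 4, 2, 7].
  Check: interpolating c through the α_i gives m(x) = 5 + 10·x (degree < 2) with m(α_i) = c_i for every i, so c is indeed a codeword.


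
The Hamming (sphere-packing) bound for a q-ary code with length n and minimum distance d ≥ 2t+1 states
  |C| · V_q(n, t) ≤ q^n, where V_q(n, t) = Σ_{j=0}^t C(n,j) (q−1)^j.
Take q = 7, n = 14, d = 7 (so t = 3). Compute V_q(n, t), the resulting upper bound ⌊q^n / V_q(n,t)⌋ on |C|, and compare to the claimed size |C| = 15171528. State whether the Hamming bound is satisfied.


V_q(n, t) = 81985, q^n = 678223072849, Hamming bound = 8272526, |C| = 15171528 > bound (violated).

Step 1: Compute V_q(n, t) = Σ_{j=0}^3 C(n, j) (q−1)^j.
  j = 0: C(14,0)·(6)^0 = 1·1 = 1.
  j = 1: C(14,1)·(6)^1 = 14·6 = 84.
  j = 2: C(14,2)·(6)^2 = 91·36 = 3276.
  j = 3: C(14,3)·(6)^3 = 364·216 = 78624.
  V_q(n, t) = 1 + 84 + 3276 + 78624 = 81985.
Step 2: q^n = 7^14 = 678223072849.
Step 3: Hamming bound ⌊q^n / V_q(n,t)⌋ = ⌊678223072849/81985⌋ = 8272526.
Step 4: Compare |C| = 15171528 to 8272526: violated.
The claimed |C| lies above the Hamming bound, so no 7-ary code of length 14 with d ≥ 7 can have 15171528 codewords.


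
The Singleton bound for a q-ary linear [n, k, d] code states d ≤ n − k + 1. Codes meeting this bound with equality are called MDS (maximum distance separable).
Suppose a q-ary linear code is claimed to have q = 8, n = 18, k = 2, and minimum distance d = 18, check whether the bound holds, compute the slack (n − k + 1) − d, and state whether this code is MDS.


Singleton RHS = n − k + 1 = 17, slack = -1, bound violated (no such code; not MDS).

Singleton bound: d ≤ n − k + 1.
Here n = 18, k = 2, so n − k + 1 = 17.
Given d = 18, check d ≤ 17: NO.
Slack = (n − k + 1) − d = -1.
The slack is negative: d = 18 exceeds n − k + 1 = 17 by 1, so the Singleton bound is violated and no linear [18, 2, 18]_8 code can exist. In particular it is not MDS (MDS requires d = n − k + 1 exactly).
Description: the claimed parameters are [18, 2, 18]_8; such a code would be impossible (violates the Singleton bound).


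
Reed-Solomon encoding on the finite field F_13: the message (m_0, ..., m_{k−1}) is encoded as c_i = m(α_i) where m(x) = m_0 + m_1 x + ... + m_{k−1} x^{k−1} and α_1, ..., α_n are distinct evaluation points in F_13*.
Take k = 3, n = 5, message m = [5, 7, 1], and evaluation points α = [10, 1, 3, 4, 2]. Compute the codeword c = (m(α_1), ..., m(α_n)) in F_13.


c = [6, 0, 9, 10, 10]

Message polynomial: m(x) = 5 + 7·x + 1·x^2 (mod 13).
For each evaluation point α_i, compute m(α_i) mod 13:
  α_1 = 10: Horner steps 1 → 4 → 6, so m(10) = 6.
  α_2 = 1: Horner steps 1 → 8 → 0, so m(1) = 0.
  α_3 = 3: Horner steps 1 → 10 → 9, so m(3) = 9.
  α_4 = 4: Horner steps 1 → 11 → 10, so m(4) = 10.
  α_5 = 2: Horner steps 1 → 9 → 10, so m(2) = 10.
Codeword c = [6, 0, 9, 10, 10] ∈ F_13^5.


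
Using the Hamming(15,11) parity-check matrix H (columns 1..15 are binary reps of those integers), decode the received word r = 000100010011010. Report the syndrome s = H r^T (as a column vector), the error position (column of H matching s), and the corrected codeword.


s = (0, 1, 0, 1)^T, error position = 5, corrected codeword c = 000110010011010

Compute s = H r^T mod 2 one row at a time:
  s_1 = 1 + 0 + 0 + 1 + 1 + 0 + 1 + 0 = 4 ≡ 0 (mod 2).
  s_2 = 1 + 0 + 0 + 0 + 1 + 0 + 1 + 0 = 3 ≡ 1 (mod 2).
  s_3 = 0 + 0 + 0 + 0 + 0 + 1 + 1 + 0 = 2 ≡ 0 (mod 2).
  s_4 = 0 + 0 + 0 + 0 + 0 + 1 + 0 + 0 = 1 ≡ 1 (mod 2).
s = (0, 1, 0, 1)^T — this equals column 5 of H (binary 0101), so error is at position 5.
Correct: flip bit 5 of r = 000100010011010 to get c = 000110010011010.


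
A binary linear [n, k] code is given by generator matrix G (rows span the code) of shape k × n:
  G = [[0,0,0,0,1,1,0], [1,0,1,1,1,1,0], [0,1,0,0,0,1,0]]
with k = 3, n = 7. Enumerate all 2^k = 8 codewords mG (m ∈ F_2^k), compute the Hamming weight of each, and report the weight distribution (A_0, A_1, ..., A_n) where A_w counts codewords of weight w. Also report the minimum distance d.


Weight distribution: A_0 = 1, A_2 = 3, A_3 = 1, A_5 = 3. Minimum distance d = 2.

Enumerate all 2^3 = 8 messages m ∈ F_2^3.
For each, compute codeword c = mG in F_2^7, then tally its weight.
  m = 000 → c = 0000000, weight = 0.
  m = 100 → c = 0000110, weight = 2.
  m = 010 → c = 1011110, weight = 5.
  m = 110 → c = 1011000, weight = 3.
  m = 001 → c = 0100010, weight = 2.
  m = 101 → c = 0100100, weight = 2.
  m = 011 → c = 1111100, weight = 5.
  m = 111 → c = 1111010, weight = 5.
Tally weights:
  weight 0: 1 codewords.
  weight 2: 3 codewords.
  weight 3: 1 codewords.
  weight 5: 3 codewords.
Minimum distance d = smallest w > 0 with A_w > 0 = 2.
Sanity: Σ A_w = 8 = 2^3 = 8 ✓.


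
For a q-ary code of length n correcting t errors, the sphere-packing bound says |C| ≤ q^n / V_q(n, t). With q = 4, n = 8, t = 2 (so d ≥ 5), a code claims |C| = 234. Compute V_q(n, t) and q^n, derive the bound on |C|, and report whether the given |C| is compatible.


V_q(n, t) = 277, q^n = 65536, Hamming bound = 236, |C| = 234 ≤ bound (satisfied).

Step 1: Compute V_q(n, t) = Σ_{j=0}^2 C(n, j) (q−1)^j.
  j = 0: C(8,0)·(3)^0 = 1·1 = 1.
  j = 1: C(8,1)·(3)^1 = 8·3 = 24.
  j = 2: C(8,2)·(3)^2 = 28·9 = 252.
  V_q(n, t) = 1 + 24 + 252 = 277.
Step 2: q^n = 4^8 = 65536.
Step 3: Hamming bound ⌊q^n / V_q(n,t)⌋ = ⌊65536/277⌋ = 236.
Step 4: Compare |C| = 234 to 236: satisfied.
The claimed |C| lies below the Hamming bound.


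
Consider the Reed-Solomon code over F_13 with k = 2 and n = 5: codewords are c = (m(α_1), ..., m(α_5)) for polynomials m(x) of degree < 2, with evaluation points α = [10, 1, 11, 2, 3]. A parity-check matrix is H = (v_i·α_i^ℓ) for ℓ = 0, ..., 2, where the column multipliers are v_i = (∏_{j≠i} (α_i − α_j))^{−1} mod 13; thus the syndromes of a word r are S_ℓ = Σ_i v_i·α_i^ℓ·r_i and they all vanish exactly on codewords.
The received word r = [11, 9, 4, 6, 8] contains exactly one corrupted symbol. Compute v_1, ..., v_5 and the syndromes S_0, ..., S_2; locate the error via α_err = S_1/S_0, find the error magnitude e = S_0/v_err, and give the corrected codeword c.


S = (5, 10, 7), error at position 4, error magnitude e = 4, c = [11, 9, 4, 2, 8].

Step 1: column multipliers v_i = (∏_{j≠i}(α_i − α_j))^{−1} mod 13.
  i = 1 (α = 10): (10−1)(10−11)(10−2)(10−3) = 9·(−1)·8·7 = −504 ≡ 3, so v_1 = 3^{−1} = 9 (mod 13).
  i = 2 (α = 1): (1−10)(1−11)(1−2)(1−3) = (−9)·(−10)·(−1)·(−2) = 180 ≡ 11, so v_2 = 11^{−1} = 6 (mod 13).
  i = 3 (α = 11): (11−10)(11−1)(11−2)(11−3) = 1·10·9·8 = 720 ≡ 5, so v_3 = 5^{−1} = 8 (mod 13).
  i = 4 (α = 2): (2−10)(2−1)(2−11)(2−3) = (−8)·1·(−9)·(−1) = −72 ≡ 6, so v_4 = 6^{−1} = 11 (mod 13).
  i = 5 (α = 3): (3−10)(3−1)(3−11)(3−2) = (−7)·2·(−8)·1 = 112 ≡ 8, so v_5 = 8^{−1} = 5 (mod 13).
  v = [9, 6, 8, 11, 5].
Step 2: syndromes of r = [11, 9, 4, 6, 8] (all sums mod 13).
  S_0 = Σ v_i r_i = 9·11 + 6·9 + 8·4 + 11·6 + 5·8 = 291 ≡ 5.
  S_1 = Σ v_i α_i r_i = 9·10·11 + 6·1·9 + 8·11·4 + 11·2·6 + 5·3·8 = 1648 ≡ 10.
  α_i^2 mod 13 = [9, 1, 4, 4, 9].
  S_2 = Σ v_i α_i^2 r_i = 9·9·11 + 6·1·9 + 8·4·4 + 11·4·6 + 5·9·8 = 1697 ≡ 7.
  S = (5, 10, 7) ≠ 0, so r is not a codeword (an error is present).
Step 3: locate the error. For a single error e at position i, S_ℓ = v_i·e·α_i^ℓ, so α_err = S_1/S_0.
  S_0^{−1} = 5^{−1} = 8 (mod 13), so α_err = 10·8 = 80 ≡ 2 = α_4. Error position i = 4.
  Consistency check: S_2/S_1 = 7·4 = 28 ≡ 2 = α_err ✓ (single-error assumption holds).
Step 4: error magnitude e = S_0/v_4 = S_0·∏_{j≠4}(α_4 − α_j) = 5·6 = 30 ≡ 4 (mod 13).
Step 5: correct position 4: c_4 = r_4 − e = 6 − 4 ≡ 2 (mod 13). Hence c = [11, 9, 4, 2, 8].
  Check: interpolating c through the α_i gives m(x) = 3 + 6·x (degree < 2) with m(α_i) = c_i for every i, so c is indeed a codeword.


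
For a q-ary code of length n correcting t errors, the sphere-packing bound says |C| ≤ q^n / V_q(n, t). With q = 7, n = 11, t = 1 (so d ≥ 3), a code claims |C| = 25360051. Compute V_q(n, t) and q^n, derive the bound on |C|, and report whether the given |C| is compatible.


V_q(n, t) = 67, q^n = 1977326743, Hamming bound = 29512339, |C| = 25360051 ≤ bound (satisfied).

Step 1: Compute V_q(n, t) = Σ_{j=0}^1 C(n, j) (q−1)^j.
  j = 0: C(11,0)·(6)^0 = 1·1 = 1.
  j = 1: C(11,1)·(6)^1 = 11·6 = 66.
  V_q(n, t) = 1 + 66 = 67.
Step 2: q^n = 7^11 = 1977326743.
Step 3: Hamming bound ⌊q^n / V_q(n,t)⌋ = ⌊1977326743/67⌋ = 29512339.
Step 4: Compare |C| = 25360051 to 29512339: satisfied.
The claimed |C| lies below the Hamming bound.


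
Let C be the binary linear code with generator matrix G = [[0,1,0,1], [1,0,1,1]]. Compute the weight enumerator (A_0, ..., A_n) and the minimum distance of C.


Weight distribution: A_0 = 1, A_2 = 1, A_3 = 2. Minimum distance d = 2.

Enumerate all 2^2 = 4 messages m ∈ F_2^2.
For each, compute codeword c = mG in F_2^4, then tally its weight.
  m = 00 → c = 0000, weight = 0.
  m = 10 → c = 0101, weight = 2.
  m = 01 → c = 1011, weight = 3.
  m = 11 → c = 1110, weight = 3.
Tally weights:
  weight 0: 1 codewords.
  weight 2: 1 codewords.
  weight 3: 2 codewords.
Minimum distance d = smallest w > 0 with A_w > 0 = 2.
Sanity: Σ A_w = 4 = 2^2 = 4 ✓.


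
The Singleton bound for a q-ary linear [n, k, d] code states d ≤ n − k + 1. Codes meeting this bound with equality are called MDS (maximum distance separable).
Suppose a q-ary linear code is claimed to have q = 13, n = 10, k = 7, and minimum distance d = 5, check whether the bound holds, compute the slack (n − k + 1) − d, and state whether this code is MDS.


Singleton RHS = n − k + 1 = 4, slack = -1, bound violated (no such code; not MDS).

Singleton bound: d ≤ n − k + 1.
Here n = 10, k = 7, so n − k + 1 = 4.
Given d = 5, check d ≤ 4: NO.
Slack = (n − k + 1) − d = -1.
The slack is negative: d = 5 exceeds n − k + 1 = 4 by 1, so the Singleton bound is violated and no linear [10, 7, 5]_13 code can exist. In particular it is not MDS (MDS requires d = n − k + 1 exactly).
Description: the claimed parameters are [10, 7, 5]_13; such a code would be impossible (violates the Singleton bound).


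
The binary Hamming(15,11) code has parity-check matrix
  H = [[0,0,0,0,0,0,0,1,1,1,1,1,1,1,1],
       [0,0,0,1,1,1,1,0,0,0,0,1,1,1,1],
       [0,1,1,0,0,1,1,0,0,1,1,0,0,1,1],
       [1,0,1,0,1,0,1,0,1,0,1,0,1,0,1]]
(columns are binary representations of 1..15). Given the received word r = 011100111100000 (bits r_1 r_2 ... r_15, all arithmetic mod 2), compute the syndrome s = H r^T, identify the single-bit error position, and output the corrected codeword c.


s = (1, 0, 0, 1)^T, error position = 9, corrected codeword c = 011100110100000

Compute s = H r^T mod 2 one row at a time:
  s_1 = 1 + 1 + 1 + 0 + 0 + 0 + 0 + 0 = 3 ≡ 1 (mod 2).
  s_2 = 1 + 0 + 0 + 1 + 0 + 0 + 0 + 0 = 2 ≡ 0 (mod 2).
  s_3 = 1 + 1 + 0 + 1 + 1 + 0 + 0 + 0 = 4 ≡ 0 (mod 2).
  s_4 = 0 + 1 + 0 + 1 + 1 + 0 + 0 + 0 = 3 ≡ 1 (mod 2).
s = (1, 0, 0, 1)^T — this equals column 9 of H (binary 1001), so error is at position 9.
Correct: flip bit 9 of r = 011100111100000 to get c = 011100110100000.


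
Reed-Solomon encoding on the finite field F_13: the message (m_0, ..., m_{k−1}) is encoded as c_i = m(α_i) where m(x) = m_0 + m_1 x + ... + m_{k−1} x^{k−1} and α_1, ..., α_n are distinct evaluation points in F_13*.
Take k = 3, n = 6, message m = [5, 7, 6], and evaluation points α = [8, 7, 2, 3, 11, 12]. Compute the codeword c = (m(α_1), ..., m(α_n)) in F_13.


c = [3, 10, 4, 2, 2, 4]

Message polynomial: m(x) = 5 + 7·x + 6·x^2 (mod 13).
For each evaluation point α_i, compute m(α_i) mod 13:
  α_1 = 8: Horner steps 6 → 3 → 3, so m(8) = 3.
  α_2 = 7: Horner steps 6 → 10 → 10, so m(7) = 10.
  α_3 = 2: Horner steps 6 → 6 → 4, so m(2) = 4.
  α_4 = 3: Horner steps 6 → 12 → 2, so m(3) = 2.
  α_5 = 11: Horner steps 6 → 8 → 2, so m(11) = 2.
  α_6 = 12: Horner steps 6 → 1 → 4, so m(12) = 4.
Codeword c = [3, 10, 4, 2, 2, 4] ∈ F_13^6.


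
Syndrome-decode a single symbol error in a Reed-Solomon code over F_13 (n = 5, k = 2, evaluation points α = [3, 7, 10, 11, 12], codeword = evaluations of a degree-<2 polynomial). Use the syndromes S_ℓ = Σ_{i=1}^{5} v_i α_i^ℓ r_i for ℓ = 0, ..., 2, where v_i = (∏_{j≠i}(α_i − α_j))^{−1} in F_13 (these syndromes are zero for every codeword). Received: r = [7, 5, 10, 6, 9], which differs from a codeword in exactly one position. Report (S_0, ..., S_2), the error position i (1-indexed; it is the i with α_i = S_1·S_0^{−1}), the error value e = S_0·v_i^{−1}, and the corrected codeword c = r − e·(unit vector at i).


S = (6, 1, 11), error at position 4, error magnitude e = 3, c = [7, 5, 10, 3, 9].

Step 1: column multipliers v_i = (∏_{j≠i}(α_i − α_j))^{−1} mod 13.
  i = 1 (α = 3): (3−7)(3−10)(3−11)(3−12) = (−4)·(−7)·(−8)·(−9) = 2016 ≡ 1, so v_1 = 1^{−1} = 1 (mod 13).
  i = 2 (α = 7): (7−3)(7−10)(7−11)(7−12) = 4·(−3)·(−4)·(−5) = −240 ≡ 7, so v_2 = 7^{−1} = 2 (mod 13).
  i = 3 (α = 10): (10−3)(10−7)(10−11)(10−12) = 7·3·(−1)·(−2) = 42 ≡ 3, so v_3 = 3^{−1} = 9 (mod 13).
  i = 4 (α = 11): (11−3)(11−7)(11−10)(11−12) = 8·4·1·(−1) = −32 ≡ 7, so v_4 = 7^{−1} = 2 (mod 13).
  i = 5 (α = 12): (12−3)(12−7)(12−10)(12−11) = 9·5·2·1 = 90 ≡ 12, so v_5 = 12^{−1} = 12 (mod 13).
  v = [1, 2, 9, 2, 12].
Step 2: syndromes of r = [7, 5, 10, 6, 9] (all sums mod 13).
  S_0 = Σ v_i r_i = 1·7 + 2·5 + 9·10 + 2·6 + 12·9 = 227 ≡ 6.
  S_1 = Σ v_i α_i r_i = 1·3·7 + 2·7·5 + 9·10·10 + 2·11·6 + 12·12·9 = 2419 ≡ 1.
  α_i^2 mod 13 = [9, 10, 9, 4, 1].
  S_2 = Σ v_i α_i^2 r_i = 1·9·7 + 2·10·5 + 9·9·10 + 2·4·6 + 12·1·9 = 1129 ≡ 11.
  S = (6, 1, 11) ≠ 0, so r is not a codeword (an error is present).
Step 3: locate the error. For a single error e at position i, S_ℓ = v_i·e·α_i^ℓ, so α_err = S_1/S_0.
  S_0^{−1} = 6^{−1} = 11 (mod 13), so α_err = 1·11 = 11 ≡ 11 = α_4. Error position i = 4.
  Consistency check: S_2/S_1 = 11·1 = 11 ≡ 11 = α_err ✓ (single-error assumption holds).
Step 4: error magnitude e = S_0/v_4 = S_0·∏_{j≠4}(α_4 − α_j) = 6·7 = 42 ≡ 3 (mod 13).
Step 5: correct position 4: c_4 = r_4 − e = 6 − 3 ≡ 3 (mod 13). Hence c = [7, 5, 10, 3, 9].
  Check: interpolating c through the α_i gives m(x) = 2 + 6·x (degree < 2) with m(α_i) = c_i for every i, so c is indeed a codeword.


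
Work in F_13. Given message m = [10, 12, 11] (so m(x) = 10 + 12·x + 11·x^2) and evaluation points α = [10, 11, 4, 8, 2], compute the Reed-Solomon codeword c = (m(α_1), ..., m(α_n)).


c = [8, 4, 0, 4, 0]

Message polynomial: m(x) = 10 + 12·x + 11·x^2 (mod 13).
For each evaluation point α_i, compute m(α_i) mod 13:
  α_1 = 10: Horner steps 11 → 5 → 8, so m(10) = 8.
  α_2 = 11: Horner steps 11 → 3 → 4, so m(11) = 4.
  α_3 = 4: Horner steps 11 → 4 → 0, so m(4) = 0.
  α_4 = 8: Horner steps 11 → 9 → 4, so m(8) = 4.
  α_5 = 2: Horner steps 11 → 8 → 0, so m(2) = 0.
Codeword c = [8, 4, 0, 4, 0] ∈ F_13^5.


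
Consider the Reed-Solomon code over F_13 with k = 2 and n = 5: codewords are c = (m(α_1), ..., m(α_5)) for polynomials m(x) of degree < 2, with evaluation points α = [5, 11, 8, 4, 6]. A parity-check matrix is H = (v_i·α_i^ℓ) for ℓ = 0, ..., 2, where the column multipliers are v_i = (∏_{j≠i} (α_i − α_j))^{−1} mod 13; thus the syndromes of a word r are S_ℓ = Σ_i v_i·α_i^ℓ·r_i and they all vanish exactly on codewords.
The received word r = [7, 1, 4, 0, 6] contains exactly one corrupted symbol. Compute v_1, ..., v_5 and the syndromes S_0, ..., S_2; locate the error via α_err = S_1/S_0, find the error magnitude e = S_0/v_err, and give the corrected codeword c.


S = (11, 5, 7), error at position 4, error magnitude e = 5, c = [7, 1, 4, 8, 6].

Step 1: column multipliers v_i = (∏_{j≠i}(α_i − α_j))^{−1} mod 13.
  i = 1 (α = 5): (5−11)(5−8)(5−4)(5−6) = (−6)·(−3)·1·(−1) = −18 ≡ 8, so v_1 = 8^{−1} = 5 (mod 13).
  i = 2 (α = 11): (11−5)(11−8)(11−4)(11−6) = 6·3·7·5 = 630 ≡ 6, so v_2 = 6^{−1} = 11 (mod 13).
  i = 3 (α = 8): (8−5)(8−11)(8−4)(8−6) = 3·(−3)·4·2 = −72 ≡ 6, so v_3 = 6^{−1} = 11 (mod 13).
  i = 4 (α = 4): (4−5)(4−11)(4−8)(4−6) = (−1)·(−7)·(−4)·(−2) = 56 ≡ 4, so v_4 = 4^{−1} = 10 (mod 13).
  i = 5 (α = 6): (6−5)(6−11)(6−8)(6−4) = 1·(−5)·(−2)·2 = 20 ≡ 7, so v_5 = 7^{−1} = 2 (mod 13).
  v = [5, 11, 11, 10, 2].
Step 2: syndromes of r = [7, 1, 4, 0, 6] (all sums mod 13).
  S_0 = Σ v_i r_i = 5·7 + 11·1 + 11·4 + 10·0 + 2·6 = 102 ≡ 11.
  S_1 = Σ v_i α_i r_i = 5·5·7 + 11·11·1 + 11·8·4 + 10·4·0 + 2·6·6 = 720 ≡ 5.
  α_i^2 mod 13 = [12, 4, 12, 3, 10].
  S_2 = Σ v_i α_i^2 r_i = 5·12·7 + 11·4·1 + 11·12·4 + 10·3·0 + 2·10·6 = 1112 ≡ 7.
  S = (11, 5, 7) ≠ 0, so r is not a codeword (an error is present).
Step 3: locate the error. For a single error e at position i, S_ℓ = v_i·e·α_i^ℓ, so α_err = S_1/S_0.
  S_0^{−1} = 11^{−1} = 6 (mod 13), so α_err = 5·6 = 30 ≡ 4 = α_4. Error position i = 4.
  Consistency check: S_2/S_1 = 7·8 = 56 ≡ 4 = α_err ✓ (single-error assumption holds).
Step 4: error magnitude e = S_0/v_4 = S_0·∏_{j≠4}(α_4 − α_j) = 11·4 = 44 ≡ 5 (mod 13).
Step 5: correct position 4: c_4 = r_4 − e = 0 − 5 ≡ 8 (mod 13). Hence c = [7, 1, 4, 8, 6].
  Check: interpolating c through the α_i gives m(x) = 12 + 12·x (degree < 2) with m(α_i) = c_i for every i, so c is indeed a codeword.


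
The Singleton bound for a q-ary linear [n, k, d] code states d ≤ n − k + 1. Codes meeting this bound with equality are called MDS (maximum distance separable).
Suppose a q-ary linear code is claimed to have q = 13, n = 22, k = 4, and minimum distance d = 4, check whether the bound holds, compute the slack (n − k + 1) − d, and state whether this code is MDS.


Singleton RHS = n − k + 1 = 19, slack = 15, bound satisfied, not MDS.

Singleton bound: d ≤ n − k + 1.
Here n = 22, k = 4, so n − k + 1 = 19.
Given d = 4, check d ≤ 19: YES.
Slack = (n − k + 1) − d = 15.
The code is NOT MDS (slack = 15 > 0).
Description: the claimed parameters are [22, 4, 4]_13; such a code would be non-MDS.


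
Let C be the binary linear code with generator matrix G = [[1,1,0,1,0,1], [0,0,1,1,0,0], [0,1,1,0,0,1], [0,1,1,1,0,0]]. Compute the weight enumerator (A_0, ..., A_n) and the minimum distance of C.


Weight distribution: A_0 = 1, A_1 = 2, A_2 = 4, A_3 = 6, A_4 = 3. Minimum distance d = 1.

Enumerate all 2^4 = 16 messages m ∈ F_2^4.
For each, compute codeword c = mG in F_2^6, then tally its weight.
  m = 0000 → c = 000000, weight = 0.
  m = 1000 → c = 110101, weight = 4.
  m = 0100 → c = 001100, weight = 2.
  m = 1100 → c = 111001, weight = 4.
  m = 0010 → c = 011001, weight = 3.
  m = 1010 → c = 101100, weight = 3.
  m = 0110 → c = 010101, weight = 3.
  m = 1110 → c = 100000, weight = 1.
  m = 0001 → c = 011100, weight = 3.
  m = 1001 → c = 101001, weight = 3.
  m = 0101 → c = 010000, weight = 1.
  m = 1101 → c = 100101, weight = 3.
  m = 0011 → c = 000101, weight = 2.
  m = 1011 → c = 110000, weight = 2.
  m = 0111 → c = 001001, weight = 2.
  m = 1111 → c = 111100, weight = 4.
Tally weights:
  weight 0: 1 codewords.
  weight 1: 2 codewords.
  weight 2: 4 codewords.
  weight 3: 6 codewords.
  weight 4: 3 codewords.
Minimum distance d = smallest w > 0 with A_w > 0 = 1.
Sanity: Σ A_w = 16 = 2^4 = 16 ✓.


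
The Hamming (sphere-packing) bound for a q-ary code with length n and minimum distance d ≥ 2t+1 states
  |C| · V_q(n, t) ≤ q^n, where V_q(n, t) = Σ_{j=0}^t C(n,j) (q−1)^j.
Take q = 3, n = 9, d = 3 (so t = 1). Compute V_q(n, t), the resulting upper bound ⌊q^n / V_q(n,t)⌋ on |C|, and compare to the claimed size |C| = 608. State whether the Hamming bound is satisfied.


V_q(n, t) = 19, q^n = 19683, Hamming bound = 1035, |C| = 608 ≤ bound (satisfied).

Step 1: Compute V_q(n, t) = Σ_{j=0}^1 C(n, j) (q−1)^j.
  j = 0: C(9,0)·(2)^0 = 1·1 = 1.
  j = 1: C(9,1)·(2)^1 = 9·2 = 18.
  V_q(n, t) = 1 + 18 = 19.
Step 2: q^n = 3^9 = 19683.
Step 3: Hamming bound ⌊q^n / V_q(n,t)⌋ = ⌊19683/19⌋ = 1035.
Step 4: Compare |C| = 608 to 1035: satisfied.
The claimed |C| lies below the Hamming bound.


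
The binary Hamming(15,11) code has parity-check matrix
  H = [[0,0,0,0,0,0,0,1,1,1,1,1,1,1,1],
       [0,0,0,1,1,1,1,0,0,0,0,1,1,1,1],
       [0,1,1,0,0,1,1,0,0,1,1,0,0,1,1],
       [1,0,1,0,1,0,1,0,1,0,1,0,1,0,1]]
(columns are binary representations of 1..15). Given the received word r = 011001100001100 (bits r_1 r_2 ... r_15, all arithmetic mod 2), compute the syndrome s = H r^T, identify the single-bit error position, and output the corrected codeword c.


s = (0, 0, 0, 1)^T, error position = 1, corrected codeword c = 111001100001100

Compute s = H r^T mod 2 one row at a time:
  s_1 = 0 + 0 + 0 + 0 + 1 + 1 + 0 + 0 = 2 ≡ 0 (mod 2).
  s_2 = 0 + 0 + 1 + 1 + 1 + 1 + 0 + 0 = 4 ≡ 0 (mod 2).
  s_3 = 1 + 1 + 1 + 1 + 0 + 0 + 0 + 0 = 4 ≡ 0 (mod 2).
  s_4 = 0 + 1 + 0 + 1 + 0 + 0 + 1 + 0 = 3 ≡ 1 (mod 2).
s = (0, 0, 0, 1)^T — this equals column 1 of H (binary 0001), so error is at position 1.
Correct: flip bit 1 of r = 011001100001100 to get c = 111001100001100.


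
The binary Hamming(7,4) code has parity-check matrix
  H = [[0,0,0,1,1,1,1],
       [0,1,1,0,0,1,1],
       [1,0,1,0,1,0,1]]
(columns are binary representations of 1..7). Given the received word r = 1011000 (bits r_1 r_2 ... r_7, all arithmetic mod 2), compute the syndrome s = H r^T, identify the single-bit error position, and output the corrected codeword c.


s = (1, 1, 0)^T, error position = 6, corrected codeword c = 1011010

Compute s = H r^T mod 2 one row at a time:
  s_1 = 1 + 0 + 0 + 0 = 1 ≡ 1 (mod 2).
  s_2 = 0 + 1 + 0 + 0 = 1 ≡ 1 (mod 2).
  s_3 = 1 + 1 + 0 + 0 = 2 ≡ 0 (mod 2).
s = (1, 1, 0)^T — this equals column 6 of H (binary 110), so error is at position 6.
Correct: flip bit 6 of r = 1011000 to get c = 1011010.


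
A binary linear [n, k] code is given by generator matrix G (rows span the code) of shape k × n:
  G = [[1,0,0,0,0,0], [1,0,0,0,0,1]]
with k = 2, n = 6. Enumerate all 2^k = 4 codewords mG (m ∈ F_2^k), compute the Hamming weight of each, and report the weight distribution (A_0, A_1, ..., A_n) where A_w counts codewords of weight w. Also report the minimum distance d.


Weight distribution: A_0 = 1, A_1 = 2, A_2 = 1. Minimum distance d = 1.

Enumerate all 2^2 = 4 messages m ∈ F_2^2.
For each, compute codeword c = mG in F_2^6, then tally its weight.
  m = 00 → c = 000000, weight = 0.
  m = 10 → c = 100000, weight = 1.
  m = 01 → c = 100001, weight = 2.
  m = 11 → c = 000001, weight = 1.
Tally weights:
  weight 0: 1 codewords.
  weight 1: 2 codewords.
  weight 2: 1 codewords.
Minimum distance d = smallest w > 0 with A_w > 0 = 1.
Sanity: Σ A_w = 4 = 2^2 = 4 ✓.


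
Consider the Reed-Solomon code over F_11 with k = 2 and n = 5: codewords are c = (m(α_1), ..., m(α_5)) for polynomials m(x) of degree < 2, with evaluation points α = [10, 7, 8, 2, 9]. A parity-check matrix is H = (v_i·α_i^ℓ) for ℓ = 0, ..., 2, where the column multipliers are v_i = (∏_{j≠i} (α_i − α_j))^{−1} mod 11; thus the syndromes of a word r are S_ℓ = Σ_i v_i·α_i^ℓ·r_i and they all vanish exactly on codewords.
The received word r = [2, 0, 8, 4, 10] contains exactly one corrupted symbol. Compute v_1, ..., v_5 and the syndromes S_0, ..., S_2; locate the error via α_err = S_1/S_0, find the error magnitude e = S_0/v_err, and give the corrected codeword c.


S = (2, 7, 8), error at position 5, error magnitude e = 5, c = [2, 0, 8, 4, 5].

Step 1: column multipliers v_i = (∏_{j≠i}(α_i − α_j))^{−1} mod 11.
  i = 1 (α = 10): (10−7)(10−8)(10−2)(10−9) = 3·2·8·1 = 48 ≡ 4, so v_1 = 4^{−1} = 3 (mod 11).
  i = 2 (α = 7): (7−10)(7−8)(7−2)(7−9) = (−3)·(−1)·5·(−2) = −30 ≡ 3, so v_2 = 3^{−1} = 4 (mod 11).
  i = 3 (α = 8): (8−10)(8−7)(8−2)(8−9) = (−2)·1·6·(−1) = 12 ≡ 1, so v_3 = 1^{−1} = 1 (mod 11).
  i = 4 (α = 2): (2−10)(2−7)(2−8)(2−9) = (−8)·(−5)·(−6)·(−7) = 1680 ≡ 8, so v_4 = 8^{−1} = 7 (mod 11).
  i = 5 (α = 9): (9−10)(9−7)(9−8)(9−2) = (−1)·2·1·7 = −14 ≡ 8, so v_5 = 8^{−1} = 7 (mod 11).
  v = [3, 4, 1, 7, 7].
Step 2: syndromes of r = [2, 0, 8, 4, 10] (all sums mod 11).
  S_0 = Σ v_i r_i = 3·2 + 4·0 + 1·8 + 7·4 + 7·10 = 112 ≡ 2.
  S_1 = Σ v_i α_i r_i = 3·10·2 + 4·7·0 + 1·8·8 + 7·2·4 + 7·9·10 = 810 ≡ 7.
  α_i^2 mod 11 = [1, 5, 9, 4, 4].
  S_2 = Σ v_i α_i^2 r_i = 3·1·2 + 4·5·0 + 1·9·8 + 7·4·4 + 7·4·10 = 470 ≡ 8.
  S = (2, 7, 8) ≠ 0, so r is not a codeword (an error is present).
Step 3: locate the error. For a single error e at position i, S_ℓ = v_i·e·α_i^ℓ, so α_err = S_1/S_0.
  S_0^{−1} = 2^{−1} = 6 (mod 11), so α_err = 7·6 = 42 ≡ 9 = α_5. Error position i = 5.
  Consistency check: S_2/S_1 = 8·8 = 64 ≡ 9 = α_err ✓ (single-error assumption holds).
Step 4: error magnitude e = S_0/v_5 = S_0·∏_{j≠5}(α_5 − α_j) = 2·8 = 16 ≡ 5 (mod 11).
Step 5: correct position 5: c_5 = r_5 − e = 10 − 5 ≡ 5 (mod 11). Hence c = [2, 0, 8, 4, 5].
  Check: interpolating c through the α_i gives m(x) = 10 + 8·x (degree < 2) with m(α_i) = c_i for every i, so c is indeed a codeword.


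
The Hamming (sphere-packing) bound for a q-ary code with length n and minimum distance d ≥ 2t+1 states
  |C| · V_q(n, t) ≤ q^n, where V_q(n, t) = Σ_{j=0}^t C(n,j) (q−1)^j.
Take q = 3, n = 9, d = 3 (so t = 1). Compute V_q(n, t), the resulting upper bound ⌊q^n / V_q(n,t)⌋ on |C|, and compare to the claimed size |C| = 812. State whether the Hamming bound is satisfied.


V_q(n, t) = 19, q^n = 19683, Hamming bound = 1035, |C| = 812 ≤ bound (satisfied).

Step 1: Compute V_q(n, t) = Σ_{j=0}^1 C(n, j) (q−1)^j.
  j = 0: C(9,0)·(2)^0 = 1·1 = 1.
  j = 1: C(9,1)·(2)^1 = 9·2 = 18.
  V_q(n, t) = 1 + 18 = 19.
Step 2: q^n = 3^9 = 19683.
Step 3: Hamming bound ⌊q^n / V_q(n,t)⌋ = ⌊19683/19⌋ = 1035.
Step 4: Compare |C| = 812 to 1035: satisfied.
The claimed |C| lies below the Hamming bound.


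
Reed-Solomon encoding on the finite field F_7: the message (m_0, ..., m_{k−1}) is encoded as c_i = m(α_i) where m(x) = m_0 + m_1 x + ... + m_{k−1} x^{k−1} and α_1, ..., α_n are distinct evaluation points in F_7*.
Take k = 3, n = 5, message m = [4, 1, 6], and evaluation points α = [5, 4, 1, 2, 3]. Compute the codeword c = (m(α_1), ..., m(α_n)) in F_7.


c = [5, 6, 4, 2, 5]

Message polynomial: m(x) = 4 + 1·x + 6·x^2 (mod 7).
For each evaluation point α_i, compute m(α_i) mod 7:
  α_1 = 5: Horner steps 6 → 3 → 5, so m(5) = 5.
  α_2 = 4: Horner steps 6 → 4 → 6, so m(4) = 6.
  α_3 = 1: Horner steps 6 → 0 → 4, so m(1) = 4.
  α_4 = 2: Horner steps 6 → 6 → 2, so m(2) = 2.
  α_5 = 3: Horner steps 6 → 5 → 5, so m(3) = 5.
Codeword c = [5, 6, 4, 2, 5] ∈ F_7^5.


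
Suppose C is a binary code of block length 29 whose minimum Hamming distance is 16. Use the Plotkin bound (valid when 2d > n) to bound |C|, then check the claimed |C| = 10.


Plotkin bound M ≤ 10; given |C| = 10 ≤ bound (satisfied).

Check applicability: 2d = 32, n = 29.
2d − n = 3 > 0, so Plotkin applies.
Compute d/(2d−n) = 16/3 ≈ 5.3333.
⌊d/(2d−n)⌋ = 5.
Plotkin bound: M ≤ 2·5 = 10.
Given |C| = 10, check: satisfied.
This |C| is at the Plotkin bound.


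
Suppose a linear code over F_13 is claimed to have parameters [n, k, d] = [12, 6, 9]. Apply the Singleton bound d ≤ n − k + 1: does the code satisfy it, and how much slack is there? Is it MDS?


Singleton RHS = n − k + 1 = 7, slack = -2, bound violated (no such code; not MDS).

Singleton bound: d ≤ n − k + 1.
Here n = 12, k = 6, so n − k + 1 = 7.
Given d = 9, check d ≤ 7: NO.
Slack = (n − k + 1) − d = -2.
The slack is negative: d = 9 exceeds n − k + 1 = 7 by 2, so the Singleton bound is violated and no linear [12, 6, 9]_13 code can exist. In particular it is not MDS (MDS requires d = n − k + 1 exactly).
Description: the claimed parameters are [12, 6, 9]_13; such a code would be impossible (violates the Singleton bound).


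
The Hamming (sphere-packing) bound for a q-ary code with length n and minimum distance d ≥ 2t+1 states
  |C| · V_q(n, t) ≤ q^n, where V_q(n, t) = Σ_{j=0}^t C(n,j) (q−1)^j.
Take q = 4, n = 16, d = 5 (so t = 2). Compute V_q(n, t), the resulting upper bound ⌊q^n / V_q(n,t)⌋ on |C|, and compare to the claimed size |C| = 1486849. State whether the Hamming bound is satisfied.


V_q(n, t) = 1129, q^n = 4294967296, Hamming bound = 3804222, |C| = 1486849 ≤ bound (satisfied).

Step 1: Compute V_q(n, t) = Σ_{j=0}^2 C(n, j) (q−1)^j.
  j = 0: C(16,0)·(3)^0 = 1·1 = 1.
  j = 1: C(16,1)·(3)^1 = 16·3 = 48.
  j = 2: C(16,2)·(3)^2 = 120·9 = 1080.
  V_q(n, t) = 1 + 48 + 1080 = 1129.
Step 2: q^n = 4^16 = 4294967296.
Step 3: Hamming bound ⌊q^n / V_q(n,t)⌋ = ⌊4294967296/1129⌋ = 3804222.
Step 4: Compare |C| = 1486849 to 3804222: satisfied.
The claimed |C| lies below the Hamming bound.


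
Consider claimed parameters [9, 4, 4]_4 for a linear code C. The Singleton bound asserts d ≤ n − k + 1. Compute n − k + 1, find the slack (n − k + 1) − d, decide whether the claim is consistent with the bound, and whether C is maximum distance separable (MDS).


Singleton RHS = n − k + 1 = 6, slack = 2, bound satisfied, not MDS.

Singleton bound: d ≤ n − k + 1.
Here n = 9, k = 4, so n − k + 1 = 6.
Given d = 4, check d ≤ 6: YES.
Slack = (n − k + 1) − d = 2.
The code is NOT MDS (slack = 2 > 0).
Description: the claimed parameters are [9, 4, 4]_4; such a code would be non-MDS.


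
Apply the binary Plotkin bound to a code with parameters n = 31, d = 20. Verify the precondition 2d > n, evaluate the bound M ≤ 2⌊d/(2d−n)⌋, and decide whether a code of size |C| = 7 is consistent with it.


Plotkin bound M ≤ 4; given |C| = 7 > bound (violated).

Check applicability: 2d = 40, n = 31.
2d − n = 9 > 0, so Plotkin applies.
Compute d/(2d−n) = 20/9 ≈ 2.2222.
⌊d/(2d−n)⌋ = 2.
Plotkin bound: M ≤ 2·2 = 4.
Given |C| = 7, check: VIOLATED.
This |C| is above the Plotkin bound, so no binary code with n = 31, d = 20 and 7 codewords exists.


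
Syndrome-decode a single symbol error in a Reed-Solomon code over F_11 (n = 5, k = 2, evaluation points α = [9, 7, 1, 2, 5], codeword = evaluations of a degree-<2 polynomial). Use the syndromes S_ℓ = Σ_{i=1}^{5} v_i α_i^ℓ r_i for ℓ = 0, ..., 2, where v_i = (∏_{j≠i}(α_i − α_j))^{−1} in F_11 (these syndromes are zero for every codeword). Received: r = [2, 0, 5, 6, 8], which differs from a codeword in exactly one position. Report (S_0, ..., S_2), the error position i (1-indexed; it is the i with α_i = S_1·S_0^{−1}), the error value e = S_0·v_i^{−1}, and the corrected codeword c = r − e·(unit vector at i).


S = (4, 9, 1), error at position 5, error magnitude e = 10, c = [2, 0, 5, 6, 9].

Step 1: column multipliers v_i = (∏_{j≠i}(α_i − α_j))^{−1} mod 11.
  i = 1 (α = 9): (9−7)(9−1)(9−2)(9−5) = 2·8·7·4 = 448 ≡ 8, so v_1 = 8^{−1} = 7 (mod 11).
  i = 2 (α = 7): (7−9)(7−1)(7−2)(7−5) = (−2)·6·5·2 = −120 ≡ 1, so v_2 = 1^{−1} = 1 (mod 11).
  i = 3 (α = 1): (1−9)(1−7)(1−2)(1−5) = (−8)·(−6)·(−1)·(−4) = 192 ≡ 5, so v_3 = 5^{−1} = 9 (mod 11).
  i = 4 (α = 2): (2−9)(2−7)(2−1)(2−5) = (−7)·(−5)·1·(−3) = −105 ≡ 5, so v_4 = 5^{−1} = 9 (mod 11).
  i = 5 (α = 5): (5−9)(5−7)(5−1)(5−2) = (−4)·(−2)·4·3 = 96 ≡ 8, so v_5 = 8^{−1} = 7 (mod 11).
  v = [7, 1, 9, 9, 7].
Step 2: syndromes of r = [2, 0, 5, 6, 8] (all sums mod 11).
  S_0 = Σ v_i r_i = 7·2 + 1·0 + 9·5 + 9·6 + 7·8 = 169 ≡ 4.
  S_1 = Σ v_i α_i r_i = 7·9·2 + 1·7·0 + 9·1·5 + 9·2·6 + 7·5·8 = 559 ≡ 9.
  α_i^2 mod 11 = [4, 5, 1, 4, 3].
  S_2 = Σ v_i α_i^2 r_i = 7·4·2 + 1·5·0 + 9·1·5 + 9·4·6 + 7·3·8 = 485 ≡ 1.
  S = (4, 9, 1) ≠ 0, so r is not a codeword (an error is present).
Step 3: locate the error. For a single error e at position i, S_ℓ = v_i·e·α_i^ℓ, so α_err = S_1/S_0.
  S_0^{−1} = 4^{−1} = 3 (mod 11), so α_err = 9·3 = 27 ≡ 5 = α_5. Error position i = 5.
  Consistency check: S_2/S_1 = 1·5 = 5 ≡ 5 = α_err ✓ (single-error assumption holds).
Step 4: error magnitude e = S_0/v_5 = S_0·∏_{j≠5}(α_5 − α_j) = 4·8 = 32 ≡ 10 (mod 11).
Step 5: correct position 5: c_5 = r_5 − e = 8 − 10 ≡ 9 (mod 11). Hence c = [2, 0, 5, 6, 9].
  Check: interpolating c through the α_i gives m(x) = 4 + 1·x (degree < 2) with m(α_i) = c_i for every i, so c is indeed a codeword.


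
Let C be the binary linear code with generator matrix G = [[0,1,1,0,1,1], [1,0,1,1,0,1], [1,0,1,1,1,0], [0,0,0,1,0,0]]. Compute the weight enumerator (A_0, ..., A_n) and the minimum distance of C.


Weight distribution: A_0 = 1, A_1 = 1, A_2 = 2, A_3 = 6, A_4 = 5, A_5 = 1. Minimum distance d = 1.

Enumerate all 2^4 = 16 messages m ∈ F_2^4.
For each, compute codeword c = mG in F_2^6, then tally its weight.
  m = 0000 → c = 000000, weight = 0.
  m = 1000 → c = 011011, weight = 4.
  m = 0100 → c = 101101, weight = 4.
  m = 1100 → c = 110110, weight = 4.
  m = 0010 → c = 101110, weight = 4.
  m = 1010 → c = 110101, weight = 4.
  m = 0110 → c = 000011, weight = 2.
  m = 1110 → c = 011000, weight = 2.
  m = 0001 → c = 000100, weight = 1.
  m = 1001 → c = 011111, weight = 5.
  m = 0101 → c = 101001, weight = 3.
  m = 1101 → c = 110010, weight = 3.
  m = 0011 → c = 101010, weight = 3.
  m = 1011 → c = 110001, weight = 3.
  m = 0111 → c = 000111, weight = 3.
  m = 1111 → c = 011100, weight = 3.
Tally weights:
  weight 0: 1 codewords.
  weight 1: 1 codewords.
  weight 2: 2 codewords.
  weight 3: 6 codewords.
  weight 4: 5 codewords.
  weight 5: 1 codewords.
Minimum distance d = smallest w > 0 with A_w > 0 = 1.
Sanity: Σ A_w = 16 = 2^4 = 16 ✓.
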